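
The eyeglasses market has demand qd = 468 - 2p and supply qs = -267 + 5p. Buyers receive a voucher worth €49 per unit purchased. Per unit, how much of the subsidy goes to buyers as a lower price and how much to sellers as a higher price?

Pre-subsidy: 468 - 2p = -267 + 5p gives p* = 105, q* = 258.
With the rebate, buyers effectively pay pb = ps − 49, where ps is the price sellers receive.
Demand in terms of ps becomes qd = 468 − 2(ps − 49) = 566 - 2ps. Setting this equal to supply: 566 - 2ps = -267 + 5ps, so ps = 119.
Buyers pay pb = 119 − 49 = 70; q' = -267 + 5·119 = 328.
Buyers' price falls by p* − pb = 105 − 70 = 35; sellers' price rises by ps − p* = 119 − 105 = 14.

Buyers gain €35 per unit; sellers gain €14 per unit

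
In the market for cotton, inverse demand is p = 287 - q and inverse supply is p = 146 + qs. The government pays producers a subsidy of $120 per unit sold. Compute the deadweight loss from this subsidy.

Deadweight loss = $3600

Pre-subsidy: 287 - q = 146 + q gives q* = 70.5 and p* = 216.5.
With the subsidy, sellers receive ps = pb + 120 for each unit, where pb is the price buyers pay.
On the curves, pb = 287 - q and ps = 146 + q; the wedge ps − pb = 120 gives 146 + q − (287 - q) = 120, so q' = 130.5.
Then pb = 287 − 1·130.5 = 156.5 and ps = 146 + 1·130.5 = 276.5.
The subsidy expands output by 130.5 − 70.5 = 60 past the efficient level; on those units the gap between marginal cost and willingness to pay runs from 0 up to 120.
DWL = ½ × 120 × 60 = 3600.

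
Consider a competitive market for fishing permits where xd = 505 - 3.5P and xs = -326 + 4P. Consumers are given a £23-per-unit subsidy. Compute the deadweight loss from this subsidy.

Deadweight loss = 7406/15

Pre-subsidy: 505 - 3.5P = -326 + 4P gives P* = 110.8, x* = 117.2.
With the rebate, buyers effectively pay Pb = Ps − 23, where Ps is the price sellers receive.
Demand in terms of Ps becomes xd = 505 − 3.5(Ps − 23) = 585.5 - 3.5Ps. Setting this equal to supply: 585.5 - 3.5Ps = -326 + 4Ps, so Ps = 1823/15.
Buyers pay Pb = 1823/15 − 23 = 1478/15; x' = -326 + 4·(1823/15) = 2402/15.
The subsidy expands output by 2402/15 − 117.2 = 644/15 past the efficient level; on those units the gap between marginal cost and willingness to pay runs from 0 up to 23.
DWL = ½ × 23 × 644/15 = 7406/15.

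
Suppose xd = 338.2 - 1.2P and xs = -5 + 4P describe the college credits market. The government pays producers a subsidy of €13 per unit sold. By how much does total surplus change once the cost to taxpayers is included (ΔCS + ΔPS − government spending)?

Net change in total surplus = -€78

Pre-subsidy: 338.2 - 1.2P = -5 + 4P gives P* = 66, x* = 259.
With the subsidy, sellers receive Ps = Pb + 13 for each unit, where Pb is the price buyers pay.
Supply in terms of Pb becomes xs = -5 + 4(Pb + 13) = 47 + 4Pb. Setting this equal to demand: 338.2 - 1.2Pb = 47 + 4Pb, so Pb = 56.
Sellers receive Ps = 56 + 13 = 69; x' = 338.2 − 1.2·56 = 271.
ΔCS = ½(259 + 271)(66 − 56) = 2650; ΔPS = ½(259 + 271)(69 − 66) = 795.
Government spending = 13 × 271 = 3523.
Net change = 2650 + 795 − 3523 = -78. The loss equals the DWL triangle ½·13·12.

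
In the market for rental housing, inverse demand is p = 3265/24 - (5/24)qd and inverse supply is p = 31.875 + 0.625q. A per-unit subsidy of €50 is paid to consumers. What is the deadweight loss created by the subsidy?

Deadweight loss = €1500

Pre-subsidy: 3265/24 - (5/24)q = 31.875 + 0.625q gives q* = 125 and p* = 110.
With the rebate, buyers effectively pay pb = ps − 50, where ps is the price sellers receive.
On the curves, pb = 3265/24 - (5/24)q and ps = 31.875 + 0.625q; the wedge ps − pb = 50 gives 31.875 + 0.625q − (3265/24 - (5/24)q) = 50, so q' = 185.
Then pb = 3265/24 − (5/24)·185 = 97.5 and ps = 31.875 + 0.625·185 = 147.5.
The subsidy expands output by 185 − 125 = 60 past the efficient level; on those units the gap between marginal cost and willingness to pay runs from 0 up to 50.
DWL = ½ × 50 × 60 = 1500.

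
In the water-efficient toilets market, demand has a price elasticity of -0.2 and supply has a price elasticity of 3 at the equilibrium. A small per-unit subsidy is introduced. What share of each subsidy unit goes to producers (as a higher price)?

For a small subsidy around the equilibrium, the benefit split depends on the relative slopes, which at a point are proportional to the elasticities.
Buyer share = εs/(εs + |εd|) = 3/(3 + 0.2) = 0.9375; seller share = |εd|/(εs + |εd|) = 0.0625.
So producers capture 0.0625 of the subsidy.

Producer share = 0.0625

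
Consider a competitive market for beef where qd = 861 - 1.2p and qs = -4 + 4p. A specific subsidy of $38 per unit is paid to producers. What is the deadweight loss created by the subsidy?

Deadweight loss = 8664/13

Pre-subsidy: 861 - 1.2p = -4 + 4p gives p* = 4325/26, q* = 8598/13.
With the subsidy, sellers receive ps = pb + 38 for each unit, where pb is the price buyers pay.
Supply in terms of pb becomes qs = -4 + 4(pb + 38) = 148 + 4pb. Setting this equal to demand: 861 - 1.2pb = 148 + 4pb, so pb = 3565/26.
Sellers receive ps = 3565/26 + 38 = 4553/26; q' = 861 − 1.2·(3565/26) = 9054/13.
The subsidy expands output by 9054/13 − 8598/13 = 456/13 past the efficient level; on those units the gap between marginal cost and willingness to pay runs from 0 up to 38.
DWL = ½ × 38 × 456/13 = 8664/13.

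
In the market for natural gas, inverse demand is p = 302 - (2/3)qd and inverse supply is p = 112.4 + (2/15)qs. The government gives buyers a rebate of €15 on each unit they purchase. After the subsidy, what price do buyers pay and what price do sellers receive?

Buyers pay €131.5; sellers receive €146.5

Pre-subsidy: 302 - (2/3)q = 112.4 + (2/15)q gives q* = 237 and p* = 144.
With the rebate, buyers effectively pay pb = ps − 15, where ps is the price sellers receive.
On the curves, pb = 302 - (2/3)q and ps = 112.4 + (2/15)q; the wedge ps − pb = 15 gives 112.4 + (2/15)q − (302 - (2/3)q) = 15, so q' = 255.75.
Then pb = 302 − (2/3)·255.75 = 131.5 and ps = 112.4 + (2/15)·255.75 = 146.5.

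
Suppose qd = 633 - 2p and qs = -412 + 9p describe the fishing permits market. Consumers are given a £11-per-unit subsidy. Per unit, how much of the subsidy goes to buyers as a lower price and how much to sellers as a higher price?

Pre-subsidy: 633 - 2p = -412 + 9p gives p* = 95, q* = 443.
With the rebate, buyers effectively pay pb = ps − 11, where ps is the price sellers receive.
Demand in terms of ps becomes qd = 633 − 2(ps − 11) = 655 - 2ps. Setting this equal to supply: 655 - 2ps = -412 + 9ps, so ps = 97.
Buyers pay pb = 97 − 11 = 86; q' = -412 + 9·97 = 461.
Buyers' price falls by p* − pb = 95 − 86 = 9; sellers' price rises by ps − p* = 97 − 95 = 2.

Buyers gain £9 per unit; sellers gain £2 per unit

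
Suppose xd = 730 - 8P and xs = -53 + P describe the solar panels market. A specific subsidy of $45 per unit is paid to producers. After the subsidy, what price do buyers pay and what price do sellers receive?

Pre-subsidy: 730 - 8P = -53 + P gives P* = 87, x* = 34.
With the subsidy, sellers receive Ps = Pb + 45 for each unit, where Pb is the price buyers pay.
Supply in terms of Pb becomes xs = -53 + 1(Pb + 45) = -8 + Pb. Setting this equal to demand: 730 - 8Pb = -8 + Pb, so Pb = 82.
Sellers receive Ps = 82 + 45 = 127; x' = 730 − 8·82 = 74.

Buyers pay $82; sellers receive $127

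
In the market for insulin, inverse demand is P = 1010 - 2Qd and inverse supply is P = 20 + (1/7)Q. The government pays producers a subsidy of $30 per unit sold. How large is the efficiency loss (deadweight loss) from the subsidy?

Deadweight loss = $210

Pre-subsidy: 1010 - 2Q = 20 + (1/7)Q gives Q* = 462 and P* = 86.
With the subsidy, sellers receive Ps = Pb + 30 for each unit, where Pb is the price buyers pay.
On the curves, Pb = 1010 - 2Q and Ps = 20 + (1/7)Q; the wedge Ps − Pb = 30 gives 20 + (1/7)Q − (1010 - 2Q) = 30, so Q' = 476.
Then Pb = 1010 − 2·476 = 58 and Ps = 20 + (1/7)·476 = 88.
The subsidy expands output by 476 − 462 = 14 past the efficient level; on those units the gap between marginal cost and willingness to pay runs from 0 up to 30.
DWL = ½ × 30 × 14 = 210.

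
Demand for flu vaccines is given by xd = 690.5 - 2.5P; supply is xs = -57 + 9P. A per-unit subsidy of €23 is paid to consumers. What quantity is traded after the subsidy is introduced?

x' = 573

Pre-subsidy: 690.5 - 2.5P = -57 + 9P gives P* = 65, x* = 528.
With the rebate, buyers effectively pay Pb = Ps − 23, where Ps is the price sellers receive.
Demand in terms of Ps becomes xd = 690.5 − 2.5(Ps − 23) = 748 - 2.5Ps. Setting this equal to supply: 748 - 2.5Ps = -57 + 9Ps, so Ps = 70.
Buyers pay Pb = 70 − 23 = 47; x' = -57 + 9·70 = 573.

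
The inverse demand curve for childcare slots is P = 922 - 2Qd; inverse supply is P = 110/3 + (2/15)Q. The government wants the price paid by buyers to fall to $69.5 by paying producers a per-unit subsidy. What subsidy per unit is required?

Required subsidy s = $24 per unit

At a buyer price of 69.5, quantity demanded is 461 − 0.5·69.5 = 426.25.
Sellers supply 426.25 only when they receive Ps = 110/3 + (2/15)·426.25 = 93.5.
s = Ps − Pb = 93.5 − 69.5 = 24.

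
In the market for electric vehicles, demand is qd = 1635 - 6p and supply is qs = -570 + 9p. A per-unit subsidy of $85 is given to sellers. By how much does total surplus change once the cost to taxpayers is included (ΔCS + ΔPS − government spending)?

Pre-subsidy: 1635 - 6p = -570 + 9p gives p* = 147, q* = 753.
With the subsidy, sellers receive ps = pb + 85 for each unit, where pb is the price buyers pay.
Supply in terms of pb becomes qs = -570 + 9(pb + 85) = 195 + 9pb. Setting this equal to demand: 1635 - 6pb = 195 + 9pb, so pb = 96.
Sellers receive ps = 96 + 85 = 181; q' = 1635 − 6·96 = 1059.
ΔCS = ½(753 + 1059)(147 − 96) = 46206; ΔPS = ½(753 + 1059)(181 − 147) = 30804.
Government spending = 85 × 1059 = 90015.
Net change = 46206 + 30804 − 90015 = -13005. The loss equals the DWL triangle ½·85·306.

Net change in total surplus = -$13005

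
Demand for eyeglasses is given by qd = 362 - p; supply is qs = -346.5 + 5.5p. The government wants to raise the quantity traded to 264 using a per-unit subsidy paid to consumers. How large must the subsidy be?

Required subsidy s = 13 per unit

At q = 264, invert demand for the buyer price: pb = (362 − 264)/1 = 98; invert supply for the seller price: ps = (264 − (-346.5))/5.5 = 111.
The subsidy must fill the gap: s = ps − pb = 111 − 98 = 13.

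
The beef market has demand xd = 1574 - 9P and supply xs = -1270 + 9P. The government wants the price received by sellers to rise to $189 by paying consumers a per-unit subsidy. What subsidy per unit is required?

At a seller price of 189, quantity supplied is -1270 + 9·189 = 431.
Buyers absorb 431 only when they pay Pb with 1574 − 9·Pb = 431, i.e. Pb = 127.
s = Ps − Pb = 189 − 127 = 62.

Required subsidy s = $62 per unit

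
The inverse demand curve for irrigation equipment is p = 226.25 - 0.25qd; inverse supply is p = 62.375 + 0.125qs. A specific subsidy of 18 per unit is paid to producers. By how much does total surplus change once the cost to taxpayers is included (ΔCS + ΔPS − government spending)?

Pre-subsidy: 226.25 - 0.25q = 62.375 + 0.125q gives q* = 437 and p* = 117.
With the subsidy, sellers receive ps = pb + 18 for each unit, where pb is the price buyers pay.
On the curves, pb = 226.25 - 0.25q and ps = 62.375 + 0.125q; the wedge ps − pb = 18 gives 62.375 + 0.125q − (226.25 - 0.25q) = 18, so q' = 485.
Then pb = 226.25 − 0.25·485 = 105 and ps = 62.375 + 0.125·485 = 123.
ΔCS = ½(437 + 485)(117 − 105) = 5532; ΔPS = ½(437 + 485)(123 − 117) = 2766.
Government spending = 18 × 485 = 8730.
Net change = 5532 + 2766 − 8730 = -432. The loss equals the DWL triangle ½·18·48.

Net change in total surplus = -432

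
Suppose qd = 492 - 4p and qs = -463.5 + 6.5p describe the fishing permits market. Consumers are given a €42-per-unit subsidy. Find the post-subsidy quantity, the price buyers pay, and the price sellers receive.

Pre-subsidy: 492 - 4p = -463.5 + 6.5p gives p* = 91, q* = 128.
With the rebate, buyers effectively pay pb = ps − 42, where ps is the price sellers receive.
Demand in terms of ps becomes qd = 492 − 4(ps − 42) = 660 - 4ps. Setting this equal to supply: 660 - 4ps = -463.5 + 6.5ps, so ps = 107.
Buyers pay pb = 107 − 42 = 65; q' = -463.5 + 6.5·107 = 232.

q' = 232; buyers pay €65; sellers receive €107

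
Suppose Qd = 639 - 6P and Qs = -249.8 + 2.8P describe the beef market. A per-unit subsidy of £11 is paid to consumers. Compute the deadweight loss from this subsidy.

Deadweight loss = £115.5

Pre-subsidy: 639 - 6P = -249.8 + 2.8P gives P* = 101, Q* = 33.
With the rebate, buyers effectively pay Pb = Ps − 11, where Ps is the price sellers receive.
Demand in terms of Ps becomes Qd = 639 − 6(Ps − 11) = 705 - 6Ps. Setting this equal to supply: 705 - 6Ps = -249.8 + 2.8Ps, so Ps = 108.5.
Buyers pay Pb = 108.5 − 11 = 97.5; Q' = -249.8 + 2.8·108.5 = 54.
The subsidy expands output by 54 − 33 = 21 past the efficient level; on those units the gap between marginal cost and willingness to pay runs from 0 up to 11.
DWL = ½ × 11 × 21 = 115.5.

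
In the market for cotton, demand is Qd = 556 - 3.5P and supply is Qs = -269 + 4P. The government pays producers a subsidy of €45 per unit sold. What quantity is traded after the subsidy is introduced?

Pre-subsidy: 556 - 3.5P = -269 + 4P gives P* = 110, Q* = 171.
With the subsidy, sellers receive Ps = Pb + 45 for each unit, where Pb is the price buyers pay.
Supply in terms of Pb becomes Qs = -269 + 4(Pb + 45) = -89 + 4Pb. Setting this equal to demand: 556 - 3.5Pb = -89 + 4Pb, so Pb = 86.
Sellers receive Ps = 86 + 45 = 131; Q' = 556 − 3.5·86 = 255.

Q' = 255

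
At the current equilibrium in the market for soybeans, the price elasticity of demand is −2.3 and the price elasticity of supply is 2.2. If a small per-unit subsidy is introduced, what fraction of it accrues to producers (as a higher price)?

For a small subsidy around the equilibrium, the benefit split depends on the relative slopes, which at a point are proportional to the elasticities.
Buyer share = εs/(εs + |εd|) = 2.2/(2.2 + 2.3) = 22/45; seller share = |εd|/(εs + |εd|) = 23/45.
So producers capture 23/45 of the subsidy.

Producer share = 23/45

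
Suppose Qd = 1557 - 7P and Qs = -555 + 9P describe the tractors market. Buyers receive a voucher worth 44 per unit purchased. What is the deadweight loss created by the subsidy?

Deadweight loss = 3811.5

Pre-subsidy: 1557 - 7P = -555 + 9P gives P* = 132, Q* = 633.
With the rebate, buyers effectively pay Pb = Ps − 44, where Ps is the price sellers receive.
Demand in terms of Ps becomes Qd = 1557 − 7(Ps − 44) = 1865 - 7Ps. Setting this equal to supply: 1865 - 7Ps = -555 + 9Ps, so Ps = 151.25.
Buyers pay Pb = 151.25 − 44 = 107.25; Q' = -555 + 9·151.25 = 806.25.
The subsidy expands output by 806.25 − 633 = 173.25 past the efficient level; on those units the gap between marginal cost and willingness to pay runs from 0 up to 44.
DWL = ½ × 44 × 173.25 = 3811.5.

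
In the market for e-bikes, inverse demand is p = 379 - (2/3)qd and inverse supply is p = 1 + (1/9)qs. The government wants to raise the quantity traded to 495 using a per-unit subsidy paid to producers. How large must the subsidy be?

Required subsidy s = 7 per unit

At q = 495, from the demand curve buyers pay pb = 379 − (2/3)·495 = 49; from the supply curve sellers need ps = 1 + (1/9)·495 = 56.
The subsidy must fill the gap: s = ps − pb = 56 − 49 = 7.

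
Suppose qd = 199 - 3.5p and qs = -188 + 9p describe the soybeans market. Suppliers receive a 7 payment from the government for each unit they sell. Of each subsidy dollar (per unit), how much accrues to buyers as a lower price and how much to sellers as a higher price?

Buyers gain 5.04 per unit; sellers gain 1.96 per unit

Pre-subsidy: 199 - 3.5p = -188 + 9p gives p* = 30.96, q* = 90.64.
With the subsidy, sellers receive ps = pb + 7 for each unit, where pb is the price buyers pay.
Supply in terms of pb becomes qs = -188 + 9(pb + 7) = -125 + 9pb. Setting this equal to demand: 199 - 3.5pb = -125 + 9pb, so pb = 25.92.
Sellers receive ps = 25.92 + 7 = 32.92; q' = 199 − 3.5·25.92 = 108.28.
Buyers' price falls by p* − pb = 30.96 − 25.92 = 5.04; sellers' price rises by ps − p* = 32.92 − 30.96 = 1.96.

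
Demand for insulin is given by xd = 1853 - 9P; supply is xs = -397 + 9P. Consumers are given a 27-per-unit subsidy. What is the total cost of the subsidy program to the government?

Government cost = 22936.5

Pre-subsidy: 1853 - 9P = -397 + 9P gives P* = 125, x* = 728.
With the rebate, buyers effectively pay Pb = Ps − 27, where Ps is the price sellers receive.
Demand in terms of Ps becomes xd = 1853 − 9(Ps − 27) = 2096 - 9Ps. Setting this equal to supply: 2096 - 9Ps = -397 + 9Ps, so Ps = 138.5.
Buyers pay Pb = 138.5 − 27 = 111.5; x' = -397 + 9·138.5 = 849.5.
Government outlay = subsidy × quantity = 27 × 849.5 = 22936.5.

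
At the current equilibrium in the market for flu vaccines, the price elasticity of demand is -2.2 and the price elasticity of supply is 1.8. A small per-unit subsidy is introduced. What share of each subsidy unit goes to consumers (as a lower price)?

For a small subsidy around the equilibrium, the benefit split depends on the relative slopes, which at a point are proportional to the elasticities.
Buyer share = εs/(εs + |εd|) = 1.8/(1.8 + 2.2) = 0.45; seller share = |εd|/(εs + |εd|) = 0.55.

Consumer share = 0.45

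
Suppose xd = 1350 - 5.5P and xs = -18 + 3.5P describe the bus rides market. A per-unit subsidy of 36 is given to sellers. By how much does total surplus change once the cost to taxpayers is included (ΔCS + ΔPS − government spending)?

Pre-subsidy: 1350 - 5.5P = -18 + 3.5P gives P* = 152, x* = 514.
With the subsidy, sellers receive Ps = Pb + 36 for each unit, where Pb is the price buyers pay.
Supply in terms of Pb becomes xs = -18 + 3.5(Pb + 36) = 108 + 3.5Pb. Setting this equal to demand: 1350 - 5.5Pb = 108 + 3.5Pb, so Pb = 138.
Sellers receive Ps = 138 + 36 = 174; x' = 1350 − 5.5·138 = 591.
ΔCS = ½(514 + 591)(152 − 138) = 7735; ΔPS = ½(514 + 591)(174 − 152) = 12155.
Government spending = 36 × 591 = 21276.
Net change = 7735 + 12155 − 21276 = -1386. The loss equals the DWL triangle ½·36·77.

Net change in total surplus = -1386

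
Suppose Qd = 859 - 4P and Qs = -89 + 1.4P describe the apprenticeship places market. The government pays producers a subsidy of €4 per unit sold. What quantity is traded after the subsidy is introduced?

Q' = 4345/27

Pre-subsidy: 859 - 4P = -89 + 1.4P gives P* = 1580/9, Q* = 1411/9.
With the subsidy, sellers receive Ps = Pb + 4 for each unit, where Pb is the price buyers pay.
Supply in terms of Pb becomes Qs = -89 + 1.4(Pb + 4) = -83.4 + 1.4Pb. Setting this equal to demand: 859 - 4Pb = -83.4 + 1.4Pb, so Pb = 4712/27.
Sellers receive Ps = 4712/27 + 4 = 4820/27; Q' = 859 − 4·(4712/27) = 4345/27.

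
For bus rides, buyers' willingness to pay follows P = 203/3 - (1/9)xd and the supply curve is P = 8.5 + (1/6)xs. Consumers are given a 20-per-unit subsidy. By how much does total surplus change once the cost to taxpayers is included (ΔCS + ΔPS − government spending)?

Pre-subsidy: 203/3 - (1/9)x = 8.5 + (1/6)x gives x* = 213 and P* = 44.
With the rebate, buyers effectively pay Pb = Ps − 20, where Ps is the price sellers receive.
On the curves, Pb = 203/3 - (1/9)x and Ps = 8.5 + (1/6)x; the wedge Ps − Pb = 20 gives 8.5 + (1/6)x − (203/3 - (1/9)x) = 20, so x' = 285.
Then Pb = 203/3 − (1/9)·285 = 36 and Ps = 8.5 + (1/6)·285 = 56.
ΔCS = ½(213 + 285)(44 − 36) = 1992; ΔPS = ½(213 + 285)(56 − 44) = 2988.
Government spending = 20 × 285 = 5700.
Net change = 1992 + 2988 − 5700 = -720. The loss equals the DWL triangle ½·20·72.

Net change in total surplus = -720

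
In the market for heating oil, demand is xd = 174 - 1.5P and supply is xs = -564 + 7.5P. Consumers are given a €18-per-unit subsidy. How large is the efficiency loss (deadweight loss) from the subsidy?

Deadweight loss = €202.5

Pre-subsidy: 174 - 1.5P = -564 + 7.5P gives P* = 82, x* = 51.
With the rebate, buyers effectively pay Pb = Ps − 18, where Ps is the price sellers receive.
Demand in terms of Ps becomes xd = 174 − 1.5(Ps − 18) = 201 - 1.5Ps. Setting this equal to supply: 201 - 1.5Ps = -564 + 7.5Ps, so Ps = 85.
Buyers pay Pb = 85 − 18 = 67; x' = -564 + 7.5·85 = 73.5.
The subsidy expands output by 73.5 − 51 = 22.5 past the efficient level; on those units the gap between marginal cost and willingness to pay runs from 0 up to 18.
DWL = ½ × 18 × 22.5 = 202.5.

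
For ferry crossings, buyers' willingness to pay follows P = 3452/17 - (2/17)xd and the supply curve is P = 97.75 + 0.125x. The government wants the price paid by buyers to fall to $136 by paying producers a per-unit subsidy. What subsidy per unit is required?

Required subsidy s = $33 per unit

At a buyer price of 136, quantity demanded is 1726 − 8.5·136 = 570.
Sellers supply 570 only when they receive Ps = 97.75 + 0.125·570 = 169.
s = Ps − Pb = 169 − 136 = 33.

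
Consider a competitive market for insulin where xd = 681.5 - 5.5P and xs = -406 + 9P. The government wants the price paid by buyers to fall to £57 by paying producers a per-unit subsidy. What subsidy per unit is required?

Required subsidy s = £29 per unit

At a buyer price of 57, quantity demanded is 681.5 − 5.5·57 = 368.
Sellers supply 368 only when they receive Ps with -406 + 9·Ps = 368, i.e. Ps = 86.
s = Ps − Pb = 86 − 57 = 29.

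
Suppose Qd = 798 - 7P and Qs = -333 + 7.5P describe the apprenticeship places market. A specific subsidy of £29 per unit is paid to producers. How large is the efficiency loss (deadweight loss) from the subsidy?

Deadweight loss = £1522.5

Pre-subsidy: 798 - 7P = -333 + 7.5P gives P* = 78, Q* = 252.
With the subsidy, sellers receive Ps = Pb + 29 for each unit, where Pb is the price buyers pay.
Supply in terms of Pb becomes Qs = -333 + 7.5(Pb + 29) = -115.5 + 7.5Pb. Setting this equal to demand: 798 - 7Pb = -115.5 + 7.5Pb, so Pb = 63.
Sellers receive Ps = 63 + 29 = 92; Q' = 798 − 7·63 = 357.
The subsidy expands output by 357 − 252 = 105 past the efficient level; on those units the gap between marginal cost and willingness to pay runs from 0 up to 29.
DWL = ½ × 29 × 105 = 1522.5.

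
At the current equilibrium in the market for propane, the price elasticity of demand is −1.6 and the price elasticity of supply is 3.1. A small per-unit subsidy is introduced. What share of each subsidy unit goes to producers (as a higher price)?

For a small subsidy around the equilibrium, the benefit split depends on the relative slopes, which at a point are proportional to the elasticities.
Buyer share = εs/(εs + |εd|) = 3.1/(3.1 + 1.6) = 31/47; seller share = |εd|/(εs + |εd|) = 16/47.
So producers capture 16/47 of the subsidy.

Producer share = 16/47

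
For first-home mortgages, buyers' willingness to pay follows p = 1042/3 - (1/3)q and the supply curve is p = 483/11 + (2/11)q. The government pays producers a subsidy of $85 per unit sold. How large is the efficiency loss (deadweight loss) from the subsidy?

Pre-subsidy: 1042/3 - (1/3)q = 483/11 + (2/11)q gives q* = 589 and p* = 151.
With the subsidy, sellers receive ps = pb + 85 for each unit, where pb is the price buyers pay.
On the curves, pb = 1042/3 - (1/3)q and ps = 483/11 + (2/11)q; the wedge ps − pb = 85 gives 483/11 + (2/11)q − (1042/3 - (1/3)q) = 85, so q' = 754.
Then pb = 1042/3 − (1/3)·754 = 96 and ps = 483/11 + (2/11)·754 = 181.
The subsidy expands output by 754 − 589 = 165 past the efficient level; on those units the gap between marginal cost and willingness to pay runs from 0 up to 85.
DWL = ½ × 85 × 165 = 7012.5.

Deadweight loss = $7012.5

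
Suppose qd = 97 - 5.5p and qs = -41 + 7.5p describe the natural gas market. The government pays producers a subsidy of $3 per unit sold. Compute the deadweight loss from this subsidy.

Pre-subsidy: 97 - 5.5p = -41 + 7.5p gives p* = 138/13, q* = 502/13.
With the subsidy, sellers receive ps = pb + 3 for each unit, where pb is the price buyers pay.
Supply in terms of pb becomes qs = -41 + 7.5(pb + 3) = -18.5 + 7.5pb. Setting this equal to demand: 97 - 5.5pb = -18.5 + 7.5pb, so pb = 231/26.
Sellers receive ps = 231/26 + 3 = 309/26; q' = 97 − 5.5·(231/26) = 2503/52.
The subsidy expands output by 2503/52 − 502/13 = 495/52 past the efficient level; on those units the gap between marginal cost and willingness to pay runs from 0 up to 3.
DWL = ½ × 3 × 495/52 = 1485/104.

Deadweight loss = 1485/104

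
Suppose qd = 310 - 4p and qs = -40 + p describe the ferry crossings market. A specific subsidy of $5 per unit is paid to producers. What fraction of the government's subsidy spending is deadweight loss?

DWL / government spending = 1/17

Pre-subsidy: 310 - 4p = -40 + p gives p* = 70, q* = 30.
With the subsidy, sellers receive ps = pb + 5 for each unit, where pb is the price buyers pay.
Supply in terms of pb becomes qs = -40 + 1(pb + 5) = -35 + pb. Setting this equal to demand: 310 - 4pb = -35 + pb, so pb = 69.
Sellers receive ps = 69 + 5 = 74; q' = 310 − 4·69 = 34.
ΔCS = ½(30 + 34)(70 − 69) = 32; ΔPS = ½(30 + 34)(74 − 70) = 128.
Government spending = 5 × 34 = 170.
DWL = ½ × 5 × (34 − 30) = 10; fraction = 10 / 170 = 1/17.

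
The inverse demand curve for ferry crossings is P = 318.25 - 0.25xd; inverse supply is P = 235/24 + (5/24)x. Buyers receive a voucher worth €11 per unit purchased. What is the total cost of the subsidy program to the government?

Government cost = €7667

Pre-subsidy: 318.25 - 0.25x = 235/24 + (5/24)x gives x* = 673 and P* = 150.
With the rebate, buyers effectively pay Pb = Ps − 11, where Ps is the price sellers receive.
On the curves, Pb = 318.25 - 0.25x and Ps = 235/24 + (5/24)x; the wedge Ps − Pb = 11 gives 235/24 + (5/24)x − (318.25 - 0.25x) = 11, so x' = 697.
Then Pb = 318.25 − 0.25·697 = 144 and Ps = 235/24 + (5/24)·697 = 155.
Government outlay = subsidy × quantity = 11 × 697 = 7667.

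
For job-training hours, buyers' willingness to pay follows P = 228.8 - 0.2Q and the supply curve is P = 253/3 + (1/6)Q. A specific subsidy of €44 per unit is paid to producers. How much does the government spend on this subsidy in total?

Government cost = €22616

Pre-subsidy: 228.8 - 0.2Q = 253/3 + (1/6)Q gives Q* = 394 and P* = 150.
With the subsidy, sellers receive Ps = Pb + 44 for each unit, where Pb is the price buyers pay.
On the curves, Pb = 228.8 - 0.2Q and Ps = 253/3 + (1/6)Q; the wedge Ps − Pb = 44 gives 253/3 + (1/6)Q − (228.8 - 0.2Q) = 44, so Q' = 514.
Then Pb = 228.8 − 0.2·514 = 126 and Ps = 253/3 + (1/6)·514 = 170.
Government outlay = subsidy × quantity = 44 × 514 = 22616.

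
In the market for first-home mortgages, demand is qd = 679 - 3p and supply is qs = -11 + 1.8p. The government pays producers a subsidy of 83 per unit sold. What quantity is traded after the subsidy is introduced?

Pre-subsidy: 679 - 3p = -11 + 1.8p gives p* = 143.75, q* = 247.75.
With the subsidy, sellers receive ps = pb + 83 for each unit, where pb is the price buyers pay.
Supply in terms of pb becomes qs = -11 + 1.8(pb + 83) = 138.4 + 1.8pb. Setting this equal to demand: 679 - 3pb = 138.4 + 1.8pb, so pb = 112.625.
Sellers receive ps = 112.625 + 83 = 195.625; q' = 679 − 3·112.625 = 341.125.

q' = 341.125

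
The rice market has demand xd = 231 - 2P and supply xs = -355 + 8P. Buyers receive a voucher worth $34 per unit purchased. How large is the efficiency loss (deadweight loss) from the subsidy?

Deadweight loss = $924.8

Pre-subsidy: 231 - 2P = -355 + 8P gives P* = 58.6, x* = 113.8.
With the rebate, buyers effectively pay Pb = Ps − 34, where Ps is the price sellers receive.
Demand in terms of Ps becomes xd = 231 − 2(Ps − 34) = 299 - 2Ps. Setting this equal to supply: 299 - 2Ps = -355 + 8Ps, so Ps = 65.4.
Buyers pay Pb = 65.4 − 34 = 31.4; x' = -355 + 8·65.4 = 168.2.
The subsidy expands output by 168.2 − 113.8 = 54.4 past the efficient level; on those units the gap between marginal cost and willingness to pay runs from 0 up to 34.
DWL = ½ × 34 × 54.4 = 924.8.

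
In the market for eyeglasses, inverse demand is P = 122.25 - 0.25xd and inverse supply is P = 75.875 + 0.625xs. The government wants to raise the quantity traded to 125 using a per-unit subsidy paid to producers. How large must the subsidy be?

At x = 125, from the demand curve buyers pay Pb = 122.25 − 0.25·125 = 91; from the supply curve sellers need Ps = 75.875 + 0.625·125 = 154.
The subsidy must fill the gap: s = Ps − Pb = 154 − 91 = 63.

Required subsidy s = 63 per unit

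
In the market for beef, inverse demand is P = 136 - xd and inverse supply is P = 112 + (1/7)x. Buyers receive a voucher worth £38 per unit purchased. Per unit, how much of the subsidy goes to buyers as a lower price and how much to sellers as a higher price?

Buyers gain £33.25 per unit; sellers gain £4.75 per unit

Pre-subsidy: 136 - x = 112 + (1/7)x gives x* = 21 and P* = 115.
With the rebate, buyers effectively pay Pb = Ps − 38, where Ps is the price sellers receive.
On the curves, Pb = 136 - x and Ps = 112 + (1/7)x; the wedge Ps − Pb = 38 gives 112 + (1/7)x − (136 - x) = 38, so x' = 54.25.
Then Pb = 136 − 1·54.25 = 81.75 and Ps = 112 + (1/7)·54.25 = 119.75.
Buyers' price falls by P* − Pb = 115 − 81.75 = 33.25; sellers' price rises by Ps − P* = 119.75 − 115 = 4.75.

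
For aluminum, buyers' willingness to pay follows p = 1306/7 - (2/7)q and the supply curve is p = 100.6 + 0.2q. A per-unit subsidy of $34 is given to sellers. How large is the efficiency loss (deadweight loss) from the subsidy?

Deadweight loss = $1190

Pre-subsidy: 1306/7 - (2/7)q = 100.6 + 0.2q gives q* = 177 and p* = 136.
With the subsidy, sellers receive ps = pb + 34 for each unit, where pb is the price buyers pay.
On the curves, pb = 1306/7 - (2/7)q and ps = 100.6 + 0.2q; the wedge ps − pb = 34 gives 100.6 + 0.2q − (1306/7 - (2/7)q) = 34, so q' = 247.
Then pb = 1306/7 − (2/7)·247 = 116 and ps = 100.6 + 0.2·247 = 150.
The subsidy expands output by 247 − 177 = 70 past the efficient level; on those units the gap between marginal cost and willingness to pay runs from 0 up to 34.
DWL = ½ × 34 × 70 = 1190.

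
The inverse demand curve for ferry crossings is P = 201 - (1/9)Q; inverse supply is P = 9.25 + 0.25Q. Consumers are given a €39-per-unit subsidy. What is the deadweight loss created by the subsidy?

Pre-subsidy: 201 - (1/9)Q = 9.25 + 0.25Q gives Q* = 531 and P* = 142.
With the rebate, buyers effectively pay Pb = Ps − 39, where Ps is the price sellers receive.
On the curves, Pb = 201 - (1/9)Q and Ps = 9.25 + 0.25Q; the wedge Ps − Pb = 39 gives 9.25 + 0.25Q − (201 - (1/9)Q) = 39, so Q' = 639.
Then Pb = 201 − (1/9)·639 = 130 and Ps = 9.25 + 0.25·639 = 169.
The subsidy expands output by 639 − 531 = 108 past the efficient level; on those units the gap between marginal cost and willingness to pay runs from 0 up to 39.
DWL = ½ × 39 × 108 = 2106.

Deadweight loss = €2106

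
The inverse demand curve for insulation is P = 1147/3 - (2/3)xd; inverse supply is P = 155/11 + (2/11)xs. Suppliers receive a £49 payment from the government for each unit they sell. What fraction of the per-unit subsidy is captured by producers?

Producer share = 3/14

Pre-subsidy: 1147/3 - (2/3)x = 155/11 + (2/11)x gives x* = 434 and P* = 93.
With the subsidy, sellers receive Ps = Pb + 49 for each unit, where Pb is the price buyers pay.
On the curves, Pb = 1147/3 - (2/3)x and Ps = 155/11 + (2/11)x; the wedge Ps − Pb = 49 gives 155/11 + (2/11)x − (1147/3 - (2/3)x) = 49, so x' = 491.75.
Then Pb = 1147/3 − (2/3)·491.75 = 54.5 and Ps = 155/11 + (2/11)·491.75 = 103.5.
Buyers' price falls by P* − Pb = 93 − 54.5 = 38.5; sellers' price rises by Ps − P* = 103.5 − 93 = 10.5.
So producers capture 10.5/49 = 3/14 of each unit of subsidy.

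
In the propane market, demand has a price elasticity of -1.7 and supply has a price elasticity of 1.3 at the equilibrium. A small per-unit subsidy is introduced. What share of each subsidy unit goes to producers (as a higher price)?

For a small subsidy around the equilibrium, the benefit split depends on the relative slopes, which at a point are proportional to the elasticities.
Buyer share = εs/(εs + |εd|) = 1.3/(1.3 + 1.7) = 13/30; seller share = |εd|/(εs + |εd|) = 17/30.
So producers capture 17/30 of the subsidy.

Producer share = 17/30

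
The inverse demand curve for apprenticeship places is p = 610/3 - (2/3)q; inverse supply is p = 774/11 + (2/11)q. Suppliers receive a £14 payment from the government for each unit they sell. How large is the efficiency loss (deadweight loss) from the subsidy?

Pre-subsidy: 610/3 - (2/3)q = 774/11 + (2/11)q gives q* = 1097/7 and p* = 692/7.
With the subsidy, sellers receive ps = pb + 14 for each unit, where pb is the price buyers pay.
On the curves, pb = 610/3 - (2/3)q and ps = 774/11 + (2/11)q; the wedge ps − pb = 14 gives 774/11 + (2/11)q − (610/3 - (2/3)q) = 14, so q' = 2425/14.
Then pb = 610/3 − (2/3)·(2425/14) = 615/7 and ps = 774/11 + (2/11)·(2425/14) = 713/7.
The subsidy expands output by 2425/14 − 1097/7 = 16.5 past the efficient level; on those units the gap between marginal cost and willingness to pay runs from 0 up to 14.
DWL = ½ × 14 × 16.5 = 115.5.

Deadweight loss = £115.5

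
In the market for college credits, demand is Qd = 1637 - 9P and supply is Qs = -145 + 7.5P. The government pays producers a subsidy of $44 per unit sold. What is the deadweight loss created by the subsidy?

Deadweight loss = $3960

Pre-subsidy: 1637 - 9P = -145 + 7.5P gives P* = 108, Q* = 665.
With the subsidy, sellers receive Ps = Pb + 44 for each unit, where Pb is the price buyers pay.
Supply in terms of Pb becomes Qs = -145 + 7.5(Pb + 44) = 185 + 7.5Pb. Setting this equal to demand: 1637 - 9Pb = 185 + 7.5Pb, so Pb = 88.
Sellers receive Ps = 88 + 44 = 132; Q' = 1637 − 9·88 = 845.
The subsidy expands output by 845 − 665 = 180 past the efficient level; on those units the gap between marginal cost and willingness to pay runs from 0 up to 44.
DWL = ½ × 44 × 180 = 3960.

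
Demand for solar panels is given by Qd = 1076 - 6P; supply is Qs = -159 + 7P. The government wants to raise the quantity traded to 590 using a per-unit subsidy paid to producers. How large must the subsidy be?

At Q = 590, invert demand for the buyer price: Pb = (1076 − 590)/6 = 81; invert supply for the seller price: Ps = (590 − (-159))/7 = 107.
The subsidy must fill the gap: s = Ps − Pb = 107 − 81 = 26.

Required subsidy s = 26 per unit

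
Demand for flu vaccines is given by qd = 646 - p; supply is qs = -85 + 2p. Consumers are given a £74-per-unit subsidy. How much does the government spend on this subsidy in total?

Pre-subsidy: 646 - p = -85 + 2p gives p* = 731/3, q* = 1207/3.
With the rebate, buyers effectively pay pb = ps − 74, where ps is the price sellers receive.
Demand in terms of ps becomes qd = 646 − 1(ps − 74) = 720 - ps. Setting this equal to supply: 720 - ps = -85 + 2ps, so ps = 805/3.
Buyers pay pb = 805/3 − 74 = 583/3; q' = -85 + 2·(805/3) = 1355/3.
Government outlay = subsidy × quantity = 74 × 1355/3 = 100270/3.

Government cost = 100270/3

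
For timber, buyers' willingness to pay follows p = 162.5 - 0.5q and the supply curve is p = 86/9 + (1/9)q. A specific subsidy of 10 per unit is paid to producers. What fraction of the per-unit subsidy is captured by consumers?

Consumer share = 9/11

Pre-subsidy: 162.5 - 0.5q = 86/9 + (1/9)q gives q* = 2753/11 and p* = 411/11.
With the subsidy, sellers receive ps = pb + 10 for each unit, where pb is the price buyers pay.
On the curves, pb = 162.5 - 0.5q and ps = 86/9 + (1/9)q; the wedge ps − pb = 10 gives 86/9 + (1/9)q − (162.5 - 0.5q) = 10, so q' = 2933/11.
Then pb = 162.5 − 0.5·(2933/11) = 321/11 and ps = 86/9 + (1/9)·(2933/11) = 431/11.
Buyers' price falls by p* − pb = 411/11 − 321/11 = 90/11; sellers' price rises by ps − p* = 431/11 − 411/11 = 20/11.
So consumers capture (90/11)/10 = 9/11 of each unit of subsidy.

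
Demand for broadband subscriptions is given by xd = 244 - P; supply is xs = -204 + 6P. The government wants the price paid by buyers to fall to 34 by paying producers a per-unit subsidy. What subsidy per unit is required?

Required subsidy s = 35 per unit

At a buyer price of 34, quantity demanded is 244 − 1·34 = 210.
Sellers supply 210 only when they receive Ps with -204 + 6·Ps = 210, i.e. Ps = 69.
s = Ps − Pb = 69 − 34 = 35.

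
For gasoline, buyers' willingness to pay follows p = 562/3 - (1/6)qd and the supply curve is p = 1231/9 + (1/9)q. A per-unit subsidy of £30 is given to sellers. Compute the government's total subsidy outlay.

Pre-subsidy: 562/3 - (1/6)q = 1231/9 + (1/9)q gives q* = 182 and p* = 157.
With the subsidy, sellers receive ps = pb + 30 for each unit, where pb is the price buyers pay.
On the curves, pb = 562/3 - (1/6)q and ps = 1231/9 + (1/9)q; the wedge ps − pb = 30 gives 1231/9 + (1/9)q − (562/3 - (1/6)q) = 30, so q' = 290.
Then pb = 562/3 − (1/6)·290 = 139 and ps = 1231/9 + (1/9)·290 = 169.
Government outlay = subsidy × quantity = 30 × 290 = 8700.

Government cost = £8700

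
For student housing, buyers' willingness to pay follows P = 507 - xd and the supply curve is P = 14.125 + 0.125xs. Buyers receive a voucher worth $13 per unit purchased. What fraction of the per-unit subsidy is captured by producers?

Producer share = 1/9

Pre-subsidy: 507 - x = 14.125 + 0.125x gives x* = 3943/9 and P* = 620/9.
With the rebate, buyers effectively pay Pb = Ps − 13, where Ps is the price sellers receive.
On the curves, Pb = 507 - x and Ps = 14.125 + 0.125x; the wedge Ps − Pb = 13 gives 14.125 + 0.125x − (507 - x) = 13, so x' = 1349/3.
Then Pb = 507 − 1·(1349/3) = 172/3 and Ps = 14.125 + 0.125·(1349/3) = 211/3.
Buyers' price falls by P* − Pb = 620/9 − 172/3 = 104/9; sellers' price rises by Ps − P* = 211/3 − 620/9 = 13/9.
So producers capture (13/9)/13 = 1/9 of each unit of subsidy.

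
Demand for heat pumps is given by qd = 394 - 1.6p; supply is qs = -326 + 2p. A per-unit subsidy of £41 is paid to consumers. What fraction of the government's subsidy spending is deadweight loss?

Pre-subsidy: 394 - 1.6p = -326 + 2p gives p* = 200, q* = 74.
With the rebate, buyers effectively pay pb = ps − 41, where ps is the price sellers receive.
Demand in terms of ps becomes qd = 394 − 1.6(ps − 41) = 459.6 - 1.6ps. Setting this equal to supply: 459.6 - 1.6ps = -326 + 2ps, so ps = 1964/9.
Buyers pay pb = 1964/9 − 41 = 1595/9; q' = -326 + 2·(1964/9) = 994/9.
ΔCS = ½(74 + 994/9)(200 − 1595/9) = 170150/81; ΔPS = ½(74 + 994/9)(1964/9 − 200) = 136120/81.
Government spending = 41 × 994/9 = 40754/9.
DWL = ½ × 41 × (994/9 − 74) = 6724/9; fraction = (6724/9) / (40754/9) = 82/497.

DWL / government spending = 82/497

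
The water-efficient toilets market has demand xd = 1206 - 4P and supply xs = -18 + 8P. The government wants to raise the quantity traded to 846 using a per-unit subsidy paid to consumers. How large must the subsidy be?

At x = 846, invert demand for the buyer price: Pb = (1206 − 846)/4 = 90; invert supply for the seller price: Ps = (846 − (-18))/8 = 108.
The subsidy must fill the gap: s = Ps − Pb = 108 − 90 = 18.

Required subsidy s = 18 per unit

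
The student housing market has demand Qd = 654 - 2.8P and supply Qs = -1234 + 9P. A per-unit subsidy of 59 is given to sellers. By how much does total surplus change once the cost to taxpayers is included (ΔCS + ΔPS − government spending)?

Pre-subsidy: 654 - 2.8P = -1234 + 9P gives P* = 160, Q* = 206.
With the subsidy, sellers receive Ps = Pb + 59 for each unit, where Pb is the price buyers pay.
Supply in terms of Pb becomes Qs = -1234 + 9(Pb + 59) = -703 + 9Pb. Setting this equal to demand: 654 - 2.8Pb = -703 + 9Pb, so Pb = 115.
Sellers receive Ps = 115 + 59 = 174; Q' = 654 − 2.8·115 = 332.
ΔCS = ½(206 + 332)(160 − 115) = 12105; ΔPS = ½(206 + 332)(174 − 160) = 3766.
Government spending = 59 × 332 = 19588.
Net change = 12105 + 3766 − 19588 = -3717. The loss equals the DWL triangle ½·59·126.

Net change in total surplus = -3717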